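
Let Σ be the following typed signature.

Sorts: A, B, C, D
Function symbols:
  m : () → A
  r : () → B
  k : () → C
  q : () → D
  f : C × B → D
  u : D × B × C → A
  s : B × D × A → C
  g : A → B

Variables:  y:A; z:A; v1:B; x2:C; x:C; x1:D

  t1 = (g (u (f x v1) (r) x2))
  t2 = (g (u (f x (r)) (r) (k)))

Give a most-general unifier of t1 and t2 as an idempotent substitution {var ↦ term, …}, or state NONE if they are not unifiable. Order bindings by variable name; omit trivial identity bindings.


{v1 ↦ (r), x2 ↦ (k)}


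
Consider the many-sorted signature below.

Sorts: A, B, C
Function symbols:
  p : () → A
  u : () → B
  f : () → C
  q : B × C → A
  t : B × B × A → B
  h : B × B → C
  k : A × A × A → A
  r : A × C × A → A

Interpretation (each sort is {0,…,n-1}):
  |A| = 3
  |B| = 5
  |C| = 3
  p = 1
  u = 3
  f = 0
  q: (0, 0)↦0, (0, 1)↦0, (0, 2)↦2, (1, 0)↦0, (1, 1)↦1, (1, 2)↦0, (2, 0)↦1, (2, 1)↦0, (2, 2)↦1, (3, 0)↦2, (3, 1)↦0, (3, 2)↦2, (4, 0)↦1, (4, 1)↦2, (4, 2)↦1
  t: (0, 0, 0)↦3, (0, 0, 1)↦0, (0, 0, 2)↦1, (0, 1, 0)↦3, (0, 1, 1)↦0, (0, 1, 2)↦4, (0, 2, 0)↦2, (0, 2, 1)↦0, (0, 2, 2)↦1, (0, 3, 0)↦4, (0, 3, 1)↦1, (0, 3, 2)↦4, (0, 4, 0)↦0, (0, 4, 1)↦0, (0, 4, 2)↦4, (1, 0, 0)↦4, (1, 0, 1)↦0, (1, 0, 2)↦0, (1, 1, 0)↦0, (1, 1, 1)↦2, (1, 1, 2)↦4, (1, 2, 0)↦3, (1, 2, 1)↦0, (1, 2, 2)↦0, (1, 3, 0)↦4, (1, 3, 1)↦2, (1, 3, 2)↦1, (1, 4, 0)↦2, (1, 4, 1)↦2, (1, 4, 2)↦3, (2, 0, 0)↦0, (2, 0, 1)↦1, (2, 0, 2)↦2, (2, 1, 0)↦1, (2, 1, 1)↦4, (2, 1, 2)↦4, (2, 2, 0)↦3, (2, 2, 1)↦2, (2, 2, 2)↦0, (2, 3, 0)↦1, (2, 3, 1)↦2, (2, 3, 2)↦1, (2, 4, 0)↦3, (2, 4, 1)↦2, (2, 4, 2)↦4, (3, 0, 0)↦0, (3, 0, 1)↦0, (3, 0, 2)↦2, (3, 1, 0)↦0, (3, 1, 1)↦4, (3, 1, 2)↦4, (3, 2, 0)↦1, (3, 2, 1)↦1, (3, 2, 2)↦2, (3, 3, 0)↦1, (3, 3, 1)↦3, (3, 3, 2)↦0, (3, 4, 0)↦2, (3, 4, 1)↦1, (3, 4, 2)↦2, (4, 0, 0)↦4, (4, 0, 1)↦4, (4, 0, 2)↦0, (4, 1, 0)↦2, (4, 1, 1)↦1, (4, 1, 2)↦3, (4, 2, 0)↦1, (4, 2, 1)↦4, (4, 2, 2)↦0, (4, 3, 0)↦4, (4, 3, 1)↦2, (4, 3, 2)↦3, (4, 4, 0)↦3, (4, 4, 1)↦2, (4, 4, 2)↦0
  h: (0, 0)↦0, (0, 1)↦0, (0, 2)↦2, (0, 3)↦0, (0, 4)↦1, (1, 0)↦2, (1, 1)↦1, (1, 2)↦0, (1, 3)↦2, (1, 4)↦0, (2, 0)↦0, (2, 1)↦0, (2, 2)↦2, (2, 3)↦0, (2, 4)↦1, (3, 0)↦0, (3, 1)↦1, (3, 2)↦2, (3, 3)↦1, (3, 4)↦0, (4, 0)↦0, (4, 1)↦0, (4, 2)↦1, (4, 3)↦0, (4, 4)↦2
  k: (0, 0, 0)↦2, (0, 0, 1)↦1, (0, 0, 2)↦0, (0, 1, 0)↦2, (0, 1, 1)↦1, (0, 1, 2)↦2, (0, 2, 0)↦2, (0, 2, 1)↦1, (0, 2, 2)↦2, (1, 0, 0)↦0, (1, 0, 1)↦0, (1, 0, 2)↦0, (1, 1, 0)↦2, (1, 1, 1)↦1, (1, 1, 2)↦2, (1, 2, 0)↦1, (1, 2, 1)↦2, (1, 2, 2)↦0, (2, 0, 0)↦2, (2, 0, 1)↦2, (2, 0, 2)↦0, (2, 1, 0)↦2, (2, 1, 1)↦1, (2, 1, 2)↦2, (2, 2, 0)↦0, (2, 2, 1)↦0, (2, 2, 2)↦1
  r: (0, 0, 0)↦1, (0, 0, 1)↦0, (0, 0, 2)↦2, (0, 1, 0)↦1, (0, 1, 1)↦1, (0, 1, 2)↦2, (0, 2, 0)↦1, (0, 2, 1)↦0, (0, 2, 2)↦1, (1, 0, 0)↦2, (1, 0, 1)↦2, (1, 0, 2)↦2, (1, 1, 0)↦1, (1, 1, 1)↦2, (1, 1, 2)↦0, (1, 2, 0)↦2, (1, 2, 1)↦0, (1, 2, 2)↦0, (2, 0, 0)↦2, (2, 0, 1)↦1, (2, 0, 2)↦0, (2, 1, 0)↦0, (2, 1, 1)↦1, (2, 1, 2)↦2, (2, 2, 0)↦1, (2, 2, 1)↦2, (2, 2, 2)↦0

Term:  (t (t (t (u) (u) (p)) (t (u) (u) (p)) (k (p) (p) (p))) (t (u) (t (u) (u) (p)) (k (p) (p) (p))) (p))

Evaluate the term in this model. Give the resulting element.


value = 3

  u = 3
  u = 3
  p = 1
  (t (u) (u) (p)) = t(3, 3, 1) = 3
  u = 3
  u = 3
  p = 1
  (t (u) (u) (p)) = t(3, 3, 1) = 3
  p = 1
  p = 1
  p = 1
  (k (p) (p) (p)) = k(1, 1, 1) = 1
  (t (t (u) (u) (p)) (t (u) (u) (p)) (k (p) (p) (p))) = t(3, 3, 1) = 3
  u = 3
  u = 3
  u = 3
  p = 1
  (t (u) (u) (p)) = t(3, 3, 1) = 3
  p = 1
  p = 1
  p = 1
  (k (p) (p) (p)) = k(1, 1, 1) = 1
  (t (u) (t (u) (u) (p)) (k (p) (p) (p))) = t(3, 3, 1) = 3
  p = 1
  (t (t (t (u) (u) (p)) (t (u) (u) (p)) (k (p) (p) (p))) (t (u) (t (u) (u) (p)) (k (p) (p) (p))) (p)) = t(3, 3, 1) = 3


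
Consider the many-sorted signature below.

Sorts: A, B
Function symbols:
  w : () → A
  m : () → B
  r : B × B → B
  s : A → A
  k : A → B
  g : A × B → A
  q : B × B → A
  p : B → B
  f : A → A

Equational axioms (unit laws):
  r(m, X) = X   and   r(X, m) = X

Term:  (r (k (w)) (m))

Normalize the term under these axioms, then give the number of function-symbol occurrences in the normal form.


1. (r (k (w)) (m))  →  (k (w))
normal form: (k (w))

size = 2


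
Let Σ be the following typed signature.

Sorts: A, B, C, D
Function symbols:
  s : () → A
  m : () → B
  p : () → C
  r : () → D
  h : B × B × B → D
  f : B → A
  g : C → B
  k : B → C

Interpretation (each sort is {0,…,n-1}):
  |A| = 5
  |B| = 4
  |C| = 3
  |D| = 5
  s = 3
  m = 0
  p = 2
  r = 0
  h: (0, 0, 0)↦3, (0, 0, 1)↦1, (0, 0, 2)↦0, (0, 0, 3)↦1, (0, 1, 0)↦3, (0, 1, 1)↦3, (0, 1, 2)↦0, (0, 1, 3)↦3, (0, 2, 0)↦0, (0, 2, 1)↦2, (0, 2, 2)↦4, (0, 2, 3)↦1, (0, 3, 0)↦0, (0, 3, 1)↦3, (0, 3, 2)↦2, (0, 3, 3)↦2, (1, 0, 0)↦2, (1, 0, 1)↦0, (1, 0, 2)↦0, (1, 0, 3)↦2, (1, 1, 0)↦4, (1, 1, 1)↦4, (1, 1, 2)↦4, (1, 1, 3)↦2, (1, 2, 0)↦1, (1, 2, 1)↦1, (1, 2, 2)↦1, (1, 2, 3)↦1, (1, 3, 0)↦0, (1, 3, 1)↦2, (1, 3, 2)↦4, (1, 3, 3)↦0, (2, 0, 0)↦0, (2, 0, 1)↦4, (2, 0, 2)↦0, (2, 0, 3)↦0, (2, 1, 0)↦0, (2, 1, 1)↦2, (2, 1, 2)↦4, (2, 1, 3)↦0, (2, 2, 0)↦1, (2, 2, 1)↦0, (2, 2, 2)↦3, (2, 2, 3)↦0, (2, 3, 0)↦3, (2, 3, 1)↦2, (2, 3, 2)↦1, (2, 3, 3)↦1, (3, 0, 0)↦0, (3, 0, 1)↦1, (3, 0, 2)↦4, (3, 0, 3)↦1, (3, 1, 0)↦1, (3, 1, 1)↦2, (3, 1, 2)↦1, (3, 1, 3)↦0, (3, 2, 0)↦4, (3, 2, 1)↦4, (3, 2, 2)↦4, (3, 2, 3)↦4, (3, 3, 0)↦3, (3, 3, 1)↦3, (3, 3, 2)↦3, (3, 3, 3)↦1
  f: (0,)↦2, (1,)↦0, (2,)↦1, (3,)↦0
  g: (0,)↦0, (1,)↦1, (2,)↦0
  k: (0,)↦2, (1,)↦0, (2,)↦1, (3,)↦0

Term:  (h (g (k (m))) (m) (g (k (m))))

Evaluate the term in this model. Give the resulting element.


  m = 0
  (k (m)) = k(0,) = 2
  (g (k (m))) = g(2,) = 0
  m = 0
  m = 0
  (k (m)) = k(0,) = 2
  (g (k (m))) = g(2,) = 0
  (h (g (k (m))) (m) (g (k (m)))) = h(0, 0, 0) = 3

value = 3


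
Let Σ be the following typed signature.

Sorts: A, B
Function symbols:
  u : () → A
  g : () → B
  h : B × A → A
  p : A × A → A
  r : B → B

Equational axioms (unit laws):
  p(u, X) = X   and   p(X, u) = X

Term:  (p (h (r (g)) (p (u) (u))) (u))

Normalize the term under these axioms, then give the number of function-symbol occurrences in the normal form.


1. (p (h (r (g)) (p (u) (u))) (u))  →  (h (r (g)) (p (u) (u)))
2. (h (r (g)) (p (u) (u)))  →  (h (r (g)) (u))
normal form: (h (r (g)) (u))

size = 4


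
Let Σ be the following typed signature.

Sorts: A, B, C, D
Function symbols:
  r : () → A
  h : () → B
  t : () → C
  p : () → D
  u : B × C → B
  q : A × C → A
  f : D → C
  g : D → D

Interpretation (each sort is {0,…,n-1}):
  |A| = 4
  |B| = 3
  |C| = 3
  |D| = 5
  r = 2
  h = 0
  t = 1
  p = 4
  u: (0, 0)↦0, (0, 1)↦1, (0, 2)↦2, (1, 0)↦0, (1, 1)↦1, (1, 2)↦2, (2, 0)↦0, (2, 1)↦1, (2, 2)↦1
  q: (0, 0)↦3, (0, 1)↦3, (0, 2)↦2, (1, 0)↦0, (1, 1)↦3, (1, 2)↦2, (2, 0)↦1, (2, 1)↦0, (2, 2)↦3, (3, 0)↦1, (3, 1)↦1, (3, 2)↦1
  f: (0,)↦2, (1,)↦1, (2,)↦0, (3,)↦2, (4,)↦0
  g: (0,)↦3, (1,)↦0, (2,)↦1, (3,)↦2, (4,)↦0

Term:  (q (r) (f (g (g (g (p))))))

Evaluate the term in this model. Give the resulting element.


value = 1

  r = 2
  p = 4
  (g (p)) = g(4,) = 0
  (g (g (p))) = g(0,) = 3
  (g (g (g (p)))) = g(3,) = 2
  (f (g (g (g (p))))) = f(2,) = 0
  (q (r) (f (g (g (g (p)))))) = q(2, 0) = 1


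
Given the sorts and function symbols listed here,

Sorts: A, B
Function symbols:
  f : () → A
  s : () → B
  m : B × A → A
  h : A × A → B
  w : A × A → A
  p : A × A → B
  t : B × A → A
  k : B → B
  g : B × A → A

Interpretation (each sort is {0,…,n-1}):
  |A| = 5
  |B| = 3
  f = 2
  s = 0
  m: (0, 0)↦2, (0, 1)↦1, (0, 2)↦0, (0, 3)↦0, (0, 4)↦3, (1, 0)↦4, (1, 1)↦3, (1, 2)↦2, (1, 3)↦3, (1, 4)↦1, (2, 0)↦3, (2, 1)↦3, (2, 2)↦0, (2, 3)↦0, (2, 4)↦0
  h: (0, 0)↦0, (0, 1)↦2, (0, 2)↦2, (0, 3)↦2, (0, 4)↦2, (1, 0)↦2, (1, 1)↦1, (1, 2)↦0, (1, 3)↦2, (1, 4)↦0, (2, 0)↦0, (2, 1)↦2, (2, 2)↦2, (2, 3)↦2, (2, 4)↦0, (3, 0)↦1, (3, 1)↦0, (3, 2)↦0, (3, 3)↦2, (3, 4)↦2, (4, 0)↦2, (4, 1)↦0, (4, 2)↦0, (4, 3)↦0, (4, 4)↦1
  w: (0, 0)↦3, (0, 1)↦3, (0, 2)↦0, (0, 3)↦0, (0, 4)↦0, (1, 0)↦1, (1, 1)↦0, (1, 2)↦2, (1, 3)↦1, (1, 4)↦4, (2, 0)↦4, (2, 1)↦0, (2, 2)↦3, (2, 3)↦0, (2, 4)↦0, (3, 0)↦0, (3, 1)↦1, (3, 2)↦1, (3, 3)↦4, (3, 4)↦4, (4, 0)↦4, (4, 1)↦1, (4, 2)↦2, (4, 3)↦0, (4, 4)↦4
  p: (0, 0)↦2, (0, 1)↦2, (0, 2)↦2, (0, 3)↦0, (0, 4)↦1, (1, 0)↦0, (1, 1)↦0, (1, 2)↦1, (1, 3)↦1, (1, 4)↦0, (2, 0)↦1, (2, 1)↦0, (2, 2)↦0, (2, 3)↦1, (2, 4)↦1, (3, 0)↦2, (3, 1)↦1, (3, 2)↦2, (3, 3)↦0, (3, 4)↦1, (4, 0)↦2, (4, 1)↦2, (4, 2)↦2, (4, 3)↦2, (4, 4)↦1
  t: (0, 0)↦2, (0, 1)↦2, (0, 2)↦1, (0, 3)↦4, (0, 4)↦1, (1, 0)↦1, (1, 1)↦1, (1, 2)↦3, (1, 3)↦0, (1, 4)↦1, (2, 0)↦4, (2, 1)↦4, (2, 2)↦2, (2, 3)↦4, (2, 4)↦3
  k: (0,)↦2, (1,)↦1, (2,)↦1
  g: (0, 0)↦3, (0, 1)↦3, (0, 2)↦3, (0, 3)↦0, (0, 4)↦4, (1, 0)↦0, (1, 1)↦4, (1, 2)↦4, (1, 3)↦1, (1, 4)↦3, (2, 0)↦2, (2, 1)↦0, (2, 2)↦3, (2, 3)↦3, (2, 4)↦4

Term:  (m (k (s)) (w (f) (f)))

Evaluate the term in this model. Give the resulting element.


value = 0

  s = 0
  (k (s)) = k(0,) = 2
  f = 2
  f = 2
  (w (f) (f)) = w(2, 2) = 3
  (m (k (s)) (w (f) (f))) = m(2, 3) = 0


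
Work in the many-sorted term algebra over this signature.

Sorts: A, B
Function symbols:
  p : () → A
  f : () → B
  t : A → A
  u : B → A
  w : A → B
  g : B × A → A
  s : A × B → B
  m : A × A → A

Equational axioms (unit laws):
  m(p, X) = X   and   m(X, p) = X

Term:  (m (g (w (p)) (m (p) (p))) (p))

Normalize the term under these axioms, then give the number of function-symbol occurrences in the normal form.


size = 4

1. (m (g (w (p)) (m (p) (p))) (p))  →  (g (w (p)) (m (p) (p)))
2. (g (w (p)) (m (p) (p)))  →  (g (w (p)) (p))
normal form: (g (w (p)) (p))


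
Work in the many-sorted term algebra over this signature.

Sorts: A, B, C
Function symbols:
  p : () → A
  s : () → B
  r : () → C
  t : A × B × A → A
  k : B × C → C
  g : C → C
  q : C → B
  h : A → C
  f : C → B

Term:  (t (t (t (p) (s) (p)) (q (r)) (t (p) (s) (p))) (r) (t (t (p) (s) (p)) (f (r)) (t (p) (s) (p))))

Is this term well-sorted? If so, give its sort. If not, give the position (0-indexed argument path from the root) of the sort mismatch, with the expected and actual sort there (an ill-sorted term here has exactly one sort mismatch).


ill-sorted at position [1]: expected B, got C

      (p) : A
      (s) : B
      (p) : A
    (t (p) (s) (p)) : A
      (r) : C
    (q (r)) : B
      (p) : A
      (s) : B
      (p) : A
    (t (p) (s) (p)) : A
  (t (t (p) (s) (p)) (q (r)) (t (p) (s) (p))) : A
  (r) : C
      (p) : A
      (s) : B
      (p) : A
    (t (p) (s) (p)) : A
      (r) : C
    (f (r)) : B
      (p) : A
      (s) : B
      (p) : A
    (t (p) (s) (p)) : A
  (t (t (p) (s) (p)) (f (r)) (t (p) (s) (p))) : A
(t (t (t (p) (s) (p)) (q (r)) (t (p) (s) (p))) (r) (t (t (p) (s) (p)) (f (r)) (t (p) (s) (p)))) : ✗ arg 1 at [1] has sort C, expected B


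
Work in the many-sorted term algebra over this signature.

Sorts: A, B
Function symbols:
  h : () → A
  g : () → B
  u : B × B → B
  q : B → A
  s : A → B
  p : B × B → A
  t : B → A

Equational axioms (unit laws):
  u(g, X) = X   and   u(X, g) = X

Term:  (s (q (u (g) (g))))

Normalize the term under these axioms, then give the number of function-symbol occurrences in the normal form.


1. (s (q (u (g) (g))))  →  (s (q (g)))
normal form: (s (q (g)))

size = 3


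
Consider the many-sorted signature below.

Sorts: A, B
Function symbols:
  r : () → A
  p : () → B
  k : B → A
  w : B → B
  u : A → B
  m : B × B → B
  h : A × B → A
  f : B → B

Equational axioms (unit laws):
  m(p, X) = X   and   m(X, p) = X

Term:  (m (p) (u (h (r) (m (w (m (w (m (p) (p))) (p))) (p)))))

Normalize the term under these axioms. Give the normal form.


normal form = (u (h (r) (w (w (p)))))

1. (m (p) (u (h (r) (m (w (m (w (m (p) (p))) (p))) (p)))))  →  (u (h (r) (m (w (m (w (m (p) (p))) (p))) (p))))
2. (u (h (r) (m (w (m (w (m (p) (p))) (p))) (p))))  →  (u (h (r) (w (m (w (m (p) (p))) (p)))))
3. (u (h (r) (w (m (w (m (p) (p))) (p)))))  →  (u (h (r) (w (w (m (p) (p))))))
4. (u (h (r) (w (w (m (p) (p))))))  →  (u (h (r) (w (w (p)))))


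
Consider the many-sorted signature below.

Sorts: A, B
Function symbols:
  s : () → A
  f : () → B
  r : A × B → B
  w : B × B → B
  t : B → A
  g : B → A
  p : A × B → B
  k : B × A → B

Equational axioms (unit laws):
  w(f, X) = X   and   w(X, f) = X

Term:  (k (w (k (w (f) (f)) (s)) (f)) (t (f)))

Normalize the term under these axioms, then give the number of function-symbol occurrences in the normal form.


1. (k (w (k (w (f) (f)) (s)) (f)) (t (f)))  →  (k (k (w (f) (f)) (s)) (t (f)))
2. (k (k (w (f) (f)) (s)) (t (f)))  →  (k (k (f) (s)) (t (f)))
normal form: (k (k (f) (s)) (t (f)))

size = 6


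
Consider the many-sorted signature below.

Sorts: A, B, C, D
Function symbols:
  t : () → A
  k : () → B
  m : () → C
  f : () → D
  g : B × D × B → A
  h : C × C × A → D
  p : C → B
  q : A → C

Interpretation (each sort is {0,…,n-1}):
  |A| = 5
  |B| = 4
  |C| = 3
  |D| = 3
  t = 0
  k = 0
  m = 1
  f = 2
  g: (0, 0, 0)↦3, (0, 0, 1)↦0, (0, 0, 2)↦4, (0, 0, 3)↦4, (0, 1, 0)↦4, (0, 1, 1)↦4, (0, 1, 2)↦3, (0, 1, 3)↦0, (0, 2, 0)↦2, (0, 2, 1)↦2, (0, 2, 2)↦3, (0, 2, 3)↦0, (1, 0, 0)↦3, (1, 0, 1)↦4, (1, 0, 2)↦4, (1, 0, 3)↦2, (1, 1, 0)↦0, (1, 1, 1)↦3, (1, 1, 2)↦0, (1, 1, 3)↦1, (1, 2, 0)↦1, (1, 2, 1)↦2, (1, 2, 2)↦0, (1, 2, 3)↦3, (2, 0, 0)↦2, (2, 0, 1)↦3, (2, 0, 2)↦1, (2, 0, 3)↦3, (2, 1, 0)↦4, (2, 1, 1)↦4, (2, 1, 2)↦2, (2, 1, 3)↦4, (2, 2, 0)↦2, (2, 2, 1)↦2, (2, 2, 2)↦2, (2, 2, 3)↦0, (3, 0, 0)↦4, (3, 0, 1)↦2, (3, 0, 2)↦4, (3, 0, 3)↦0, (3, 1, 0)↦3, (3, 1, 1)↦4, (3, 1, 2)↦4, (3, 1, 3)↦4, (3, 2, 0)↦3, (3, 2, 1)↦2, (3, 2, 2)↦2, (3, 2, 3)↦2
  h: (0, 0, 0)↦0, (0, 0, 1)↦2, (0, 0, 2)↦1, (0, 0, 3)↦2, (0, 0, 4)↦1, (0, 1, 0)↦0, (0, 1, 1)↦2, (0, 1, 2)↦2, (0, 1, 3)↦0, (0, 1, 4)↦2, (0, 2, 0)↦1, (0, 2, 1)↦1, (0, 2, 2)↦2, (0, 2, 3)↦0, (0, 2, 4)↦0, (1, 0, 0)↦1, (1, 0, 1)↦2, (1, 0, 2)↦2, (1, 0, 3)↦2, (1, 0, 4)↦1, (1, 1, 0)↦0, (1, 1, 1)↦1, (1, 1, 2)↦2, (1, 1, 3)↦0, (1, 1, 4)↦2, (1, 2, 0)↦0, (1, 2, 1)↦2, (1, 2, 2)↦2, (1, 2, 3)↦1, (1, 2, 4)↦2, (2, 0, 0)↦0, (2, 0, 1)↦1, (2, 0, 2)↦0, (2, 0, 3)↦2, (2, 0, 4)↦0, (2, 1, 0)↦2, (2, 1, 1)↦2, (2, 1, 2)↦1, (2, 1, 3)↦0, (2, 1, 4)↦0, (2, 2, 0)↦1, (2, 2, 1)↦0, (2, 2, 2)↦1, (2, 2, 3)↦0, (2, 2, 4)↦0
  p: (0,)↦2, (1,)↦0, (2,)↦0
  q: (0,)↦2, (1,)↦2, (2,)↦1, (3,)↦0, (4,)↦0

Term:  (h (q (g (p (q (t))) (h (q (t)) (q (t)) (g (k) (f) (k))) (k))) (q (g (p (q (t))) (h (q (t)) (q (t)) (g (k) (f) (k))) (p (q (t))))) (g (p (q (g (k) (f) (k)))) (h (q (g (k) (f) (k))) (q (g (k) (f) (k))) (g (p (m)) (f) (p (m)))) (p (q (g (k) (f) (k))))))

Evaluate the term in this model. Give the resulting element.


  t = 0
  (q (t)) = q(0,) = 2
  (p (q (t))) = p(2,) = 0
  t = 0
  (q (t)) = q(0,) = 2
  t = 0
  (q (t)) = q(0,) = 2
  k = 0
  f = 2
  k = 0
  (g (k) (f) (k)) = g(0, 2, 0) = 2
  (h (q (t)) (q (t)) (g (k) (f) (k))) = h(2, 2, 2) = 1
  k = 0
  (g (p (q (t))) (h (q (t)) (q (t)) (g (k) (f) (k))) (k)) = g(0, 1, 0) = 4
  (q (g (p (q (t))) (h (q (t)) (q (t)) (g (k) (f) (k))) (k))) = q(4,) = 0
  t = 0
  (q (t)) = q(0,) = 2
  (p (q (t))) = p(2,) = 0
  t = 0
  (q (t)) = q(0,) = 2
  t = 0
  (q (t)) = q(0,) = 2
  k = 0
  f = 2
  k = 0
  (g (k) (f) (k)) = g(0, 2, 0) = 2
  (h (q (t)) (q (t)) (g (k) (f) (k))) = h(2, 2, 2) = 1
  t = 0
  (q (t)) = q(0,) = 2
  (p (q (t))) = p(2,) = 0
  (g (p (q (t))) (h (q (t)) (q (t)) (g (k) (f) (k))) (p (q (t)))) = g(0, 1, 0) = 4
  (q (g (p (q (t))) (h (q (t)) (q (t)) (g (k) (f) (k))) (p (q (t))))) = q(4,) = 0
  k = 0
  f = 2
  k = 0
  (g (k) (f) (k)) = g(0, 2, 0) = 2
  (q (g (k) (f) (k))) = q(2,) = 1
  (p (q (g (k) (f) (k)))) = p(1,) = 0
  k = 0
  f = 2
  k = 0
  (g (k) (f) (k)) = g(0, 2, 0) = 2
  (q (g (k) (f) (k))) = q(2,) = 1
  k = 0
  f = 2
  k = 0
  (g (k) (f) (k)) = g(0, 2, 0) = 2
  (q (g (k) (f) (k))) = q(2,) = 1
  m = 1
  (p (m)) = p(1,) = 0
  f = 2
  m = 1
  (p (m)) = p(1,) = 0
  (g (p (m)) (f) (p (m))) = g(0, 2, 0) = 2
  (h (q (g (k) (f) (k))) (q (g (k) (f) (k))) (g (p (m)) (f) (p (m)))) = h(1, 1, 2) = 2
  k = 0
  f = 2
  k = 0
  (g (k) (f) (k)) = g(0, 2, 0) = 2
  (q (g (k) (f) (k))) = q(2,) = 1
  (p (q (g (k) (f) (k)))) = p(1,) = 0
  (g (p (q (g (k) (f) (k)))) (h (q (g (k) (f) (k))) (q (g (k) (f) (k))) (g (p (m)) (f) (p (m)))) (p (q (g (k) (f) (k))))) = g(0, 2, 0) = 2
  (h (q (g (p (q (t))) (h (q (t)) (q (t)) (g (k) (f) (k))) (k))) (q (g (p (q (t))) (h (q (t)) (q (t)) (g (k) (f) (k))) (p (q (t))))) (g (p (q (g (k) (f) (k)))) (h (q (g (k) (f) (k))) (q (g (k) (f) (k))) (g (p (m)) (f) (p (m)))) (p (q (g (k) (f) (k)))))) = h(0, 0, 2) = 1

value = 1


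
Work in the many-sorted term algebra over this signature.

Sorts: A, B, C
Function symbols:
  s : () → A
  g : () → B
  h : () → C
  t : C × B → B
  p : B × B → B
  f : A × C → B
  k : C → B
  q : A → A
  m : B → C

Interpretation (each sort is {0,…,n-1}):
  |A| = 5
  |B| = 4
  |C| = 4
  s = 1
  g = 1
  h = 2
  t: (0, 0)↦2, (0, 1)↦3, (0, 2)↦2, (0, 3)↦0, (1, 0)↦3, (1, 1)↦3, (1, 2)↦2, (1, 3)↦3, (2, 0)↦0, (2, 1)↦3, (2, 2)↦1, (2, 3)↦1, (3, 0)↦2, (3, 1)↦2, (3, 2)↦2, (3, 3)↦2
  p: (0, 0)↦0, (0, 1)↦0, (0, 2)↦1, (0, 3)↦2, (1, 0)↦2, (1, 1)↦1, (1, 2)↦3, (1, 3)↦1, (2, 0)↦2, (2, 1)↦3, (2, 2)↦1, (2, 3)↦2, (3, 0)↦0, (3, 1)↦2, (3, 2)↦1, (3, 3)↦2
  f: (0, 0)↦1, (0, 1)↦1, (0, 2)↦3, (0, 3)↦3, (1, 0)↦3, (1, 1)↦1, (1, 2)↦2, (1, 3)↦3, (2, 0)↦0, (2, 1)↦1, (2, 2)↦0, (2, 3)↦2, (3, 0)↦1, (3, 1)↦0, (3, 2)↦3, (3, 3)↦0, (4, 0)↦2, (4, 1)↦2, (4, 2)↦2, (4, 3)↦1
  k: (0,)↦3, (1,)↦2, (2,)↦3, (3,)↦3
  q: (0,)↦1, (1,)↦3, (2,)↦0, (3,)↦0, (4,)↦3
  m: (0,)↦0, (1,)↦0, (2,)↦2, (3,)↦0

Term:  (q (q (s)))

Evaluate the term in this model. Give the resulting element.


value = 0

  s = 1
  (q (s)) = q(1,) = 3
  (q (q (s))) = q(3,) = 0


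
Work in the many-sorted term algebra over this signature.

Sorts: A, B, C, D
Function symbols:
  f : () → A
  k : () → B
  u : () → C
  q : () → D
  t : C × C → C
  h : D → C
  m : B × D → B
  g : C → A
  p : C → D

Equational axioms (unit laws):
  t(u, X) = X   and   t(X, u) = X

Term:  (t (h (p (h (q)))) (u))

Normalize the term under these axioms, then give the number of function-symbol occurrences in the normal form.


1. (t (h (p (h (q)))) (u))  →  (h (p (h (q))))
normal form: (h (p (h (q))))

size = 4


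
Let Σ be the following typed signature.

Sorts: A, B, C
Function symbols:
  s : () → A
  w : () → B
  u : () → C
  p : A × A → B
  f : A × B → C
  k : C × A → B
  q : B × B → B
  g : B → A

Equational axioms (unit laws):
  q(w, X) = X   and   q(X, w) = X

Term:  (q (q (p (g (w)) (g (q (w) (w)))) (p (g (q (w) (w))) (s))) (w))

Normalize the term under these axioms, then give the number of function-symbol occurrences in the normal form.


1. (q (q (p (g (w)) (g (q (w) (w)))) (p (g (q (w) (w))) (s))) (w))  →  (q (p (g (w)) (g (q (w) (w)))) (p (g (q (w) (w))) (s)))
2. (q (p (g (w)) (g (q (w) (w)))) (p (g (q (w) (w))) (s)))  →  (q (p (g (w)) (g (w))) (p (g (q (w) (w))) (s)))
3. (q (p (g (w)) (g (w))) (p (g (q (w) (w))) (s)))  →  (q (p (g (w)) (g (w))) (p (g (w)) (s)))
normal form: (q (p (g (w)) (g (w))) (p (g (w)) (s)))

size = 10


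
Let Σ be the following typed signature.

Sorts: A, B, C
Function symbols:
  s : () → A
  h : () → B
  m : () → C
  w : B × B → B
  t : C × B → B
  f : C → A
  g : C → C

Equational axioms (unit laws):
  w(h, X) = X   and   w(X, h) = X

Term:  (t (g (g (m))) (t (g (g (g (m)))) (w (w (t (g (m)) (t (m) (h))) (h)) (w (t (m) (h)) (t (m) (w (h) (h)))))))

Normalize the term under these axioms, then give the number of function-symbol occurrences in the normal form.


size = 23

1. (t (g (g (m))) (t (g (g (g (m)))) (w (w (t (g (m)) (t (m) (h))) (h)) (w (t (m) (h)) (t (m) (w (h) (h)))))))  →  (t (g (g (m))) (t (g (g (g (m)))) (w (t (g (m)) (t (m) (h))) (w (t (m) (h)) (t (m) (w (h) (h)))))))
2. (t (g (g (m))) (t (g (g (g (m)))) (w (t (g (m)) (t (m) (h))) (w (t (m) (h)) (t (m) (w (h) (h)))))))  →  (t (g (g (m))) (t (g (g (g (m)))) (w (t (g (m)) (t (m) (h))) (w (t (m) (h)) (t (m) (h))))))
normal form: (t (g (g (m))) (t (g (g (g (m)))) (w (t (g (m)) (t (m) (h))) (w (t (m) (h)) (t (m) (h))))))


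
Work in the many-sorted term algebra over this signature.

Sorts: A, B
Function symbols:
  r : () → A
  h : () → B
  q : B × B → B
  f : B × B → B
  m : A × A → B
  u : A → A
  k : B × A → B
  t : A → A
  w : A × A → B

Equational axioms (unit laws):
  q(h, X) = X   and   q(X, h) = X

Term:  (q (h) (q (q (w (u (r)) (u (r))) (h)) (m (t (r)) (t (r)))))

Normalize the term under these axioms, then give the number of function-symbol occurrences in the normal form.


size = 11

1. (q (h) (q (q (w (u (r)) (u (r))) (h)) (m (t (r)) (t (r)))))  →  (q (q (w (u (r)) (u (r))) (h)) (m (t (r)) (t (r))))
2. (q (q (w (u (r)) (u (r))) (h)) (m (t (r)) (t (r))))  →  (q (w (u (r)) (u (r))) (m (t (r)) (t (r))))
normal form: (q (w (u (r)) (u (r))) (m (t (r)) (t (r))))


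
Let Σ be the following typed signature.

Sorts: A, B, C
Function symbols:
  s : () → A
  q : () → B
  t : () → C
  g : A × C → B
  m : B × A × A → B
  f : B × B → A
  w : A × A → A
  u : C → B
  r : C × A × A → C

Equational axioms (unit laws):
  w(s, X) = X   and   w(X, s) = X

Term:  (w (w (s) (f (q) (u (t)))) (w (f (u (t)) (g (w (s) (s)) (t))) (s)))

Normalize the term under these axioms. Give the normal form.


1. (w (w (s) (f (q) (u (t)))) (w (f (u (t)) (g (w (s) (s)) (t))) (s)))  →  (w (f (q) (u (t))) (w (f (u (t)) (g (w (s) (s)) (t))) (s)))
2. (w (f (q) (u (t))) (w (f (u (t)) (g (w (s) (s)) (t))) (s)))  →  (w (f (q) (u (t))) (f (u (t)) (g (w (s) (s)) (t))))
3. (w (f (q) (u (t))) (f (u (t)) (g (w (s) (s)) (t))))  →  (w (f (q) (u (t))) (f (u (t)) (g (s) (t))))

normal form = (w (f (q) (u (t))) (f (u (t)) (g (s) (t))))


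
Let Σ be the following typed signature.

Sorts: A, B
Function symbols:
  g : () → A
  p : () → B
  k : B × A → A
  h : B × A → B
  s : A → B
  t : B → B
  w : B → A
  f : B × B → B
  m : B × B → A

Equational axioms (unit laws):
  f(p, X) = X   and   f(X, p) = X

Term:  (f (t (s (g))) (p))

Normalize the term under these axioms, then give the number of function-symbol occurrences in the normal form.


1. (f (t (s (g))) (p))  →  (t (s (g)))
normal form: (t (s (g)))

size = 3


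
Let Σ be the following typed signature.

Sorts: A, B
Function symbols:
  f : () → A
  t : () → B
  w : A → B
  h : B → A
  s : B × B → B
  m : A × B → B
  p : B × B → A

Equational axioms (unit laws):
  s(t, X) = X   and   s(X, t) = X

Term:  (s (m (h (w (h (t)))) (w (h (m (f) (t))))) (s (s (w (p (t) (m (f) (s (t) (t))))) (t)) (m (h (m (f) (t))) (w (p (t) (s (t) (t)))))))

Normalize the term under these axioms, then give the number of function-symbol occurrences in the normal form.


1. (s (m (h (w (h (t)))) (w (h (m (f) (t))))) (s (s (w (p (t) (m (f) (s (t) (t))))) (t)) (m (h (m (f) (t))) (w (p (t) (s (t) (t)))))))  →  (s (m (h (w (h (t)))) (w (h (m (f) (t))))) (s (w (p (t) (m (f) (s (t) (t))))) (m (h (m (f) (t))) (w (p (t) (s (t) (t)))))))
2. (s (m (h (w (h (t)))) (w (h (m (f) (t))))) (s (w (p (t) (m (f) (s (t) (t))))) (m (h (m (f) (t))) (w (p (t) (s (t) (t)))))))  →  (s (m (h (w (h (t)))) (w (h (m (f) (t))))) (s (w (p (t) (m (f) (t)))) (m (h (m (f) (t))) (w (p (t) (s (t) (t)))))))
3. (s (m (h (w (h (t)))) (w (h (m (f) (t))))) (s (w (p (t) (m (f) (t)))) (m (h (m (f) (t))) (w (p (t) (s (t) (t)))))))  →  (s (m (h (w (h (t)))) (w (h (m (f) (t))))) (s (w (p (t) (m (f) (t)))) (m (h (m (f) (t))) (w (p (t) (t))))))
normal form: (s (m (h (w (h (t)))) (w (h (m (f) (t))))) (s (w (p (t) (m (f) (t)))) (m (h (m (f) (t))) (w (p (t) (t))))))

size = 27


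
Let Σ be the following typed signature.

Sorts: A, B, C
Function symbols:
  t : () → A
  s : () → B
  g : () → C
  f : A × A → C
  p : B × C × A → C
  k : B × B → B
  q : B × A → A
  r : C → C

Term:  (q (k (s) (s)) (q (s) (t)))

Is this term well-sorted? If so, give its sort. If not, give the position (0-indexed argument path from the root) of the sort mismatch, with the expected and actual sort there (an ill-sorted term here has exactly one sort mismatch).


    (s) : B
    (s) : B
  (k (s) (s)) : B
    (s) : B
    (t) : A
  (q (s) (t)) : A
(q (k (s) (s)) (q (s) (t))) : A

well-sorted; sort = A


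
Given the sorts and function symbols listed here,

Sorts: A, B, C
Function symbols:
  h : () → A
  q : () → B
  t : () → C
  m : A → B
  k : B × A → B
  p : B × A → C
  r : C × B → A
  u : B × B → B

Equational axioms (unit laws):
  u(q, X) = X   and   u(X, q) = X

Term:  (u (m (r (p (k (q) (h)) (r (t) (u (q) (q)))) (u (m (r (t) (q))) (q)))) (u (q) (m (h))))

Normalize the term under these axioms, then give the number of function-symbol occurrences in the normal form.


size = 16

1. (u (m (r (p (k (q) (h)) (r (t) (u (q) (q)))) (u (m (r (t) (q))) (q)))) (u (q) (m (h))))  →  (u (m (r (p (k (q) (h)) (r (t) (q))) (u (m (r (t) (q))) (q)))) (u (q) (m (h))))
2. (u (m (r (p (k (q) (h)) (r (t) (q))) (u (m (r (t) (q))) (q)))) (u (q) (m (h))))  →  (u (m (r (p (k (q) (h)) (r (t) (q))) (m (r (t) (q))))) (u (q) (m (h))))
3. (u (m (r (p (k (q) (h)) (r (t) (q))) (m (r (t) (q))))) (u (q) (m (h))))  →  (u (m (r (p (k (q) (h)) (r (t) (q))) (m (r (t) (q))))) (m (h)))
normal form: (u (m (r (p (k (q) (h)) (r (t) (q))) (m (r (t) (q))))) (m (h)))


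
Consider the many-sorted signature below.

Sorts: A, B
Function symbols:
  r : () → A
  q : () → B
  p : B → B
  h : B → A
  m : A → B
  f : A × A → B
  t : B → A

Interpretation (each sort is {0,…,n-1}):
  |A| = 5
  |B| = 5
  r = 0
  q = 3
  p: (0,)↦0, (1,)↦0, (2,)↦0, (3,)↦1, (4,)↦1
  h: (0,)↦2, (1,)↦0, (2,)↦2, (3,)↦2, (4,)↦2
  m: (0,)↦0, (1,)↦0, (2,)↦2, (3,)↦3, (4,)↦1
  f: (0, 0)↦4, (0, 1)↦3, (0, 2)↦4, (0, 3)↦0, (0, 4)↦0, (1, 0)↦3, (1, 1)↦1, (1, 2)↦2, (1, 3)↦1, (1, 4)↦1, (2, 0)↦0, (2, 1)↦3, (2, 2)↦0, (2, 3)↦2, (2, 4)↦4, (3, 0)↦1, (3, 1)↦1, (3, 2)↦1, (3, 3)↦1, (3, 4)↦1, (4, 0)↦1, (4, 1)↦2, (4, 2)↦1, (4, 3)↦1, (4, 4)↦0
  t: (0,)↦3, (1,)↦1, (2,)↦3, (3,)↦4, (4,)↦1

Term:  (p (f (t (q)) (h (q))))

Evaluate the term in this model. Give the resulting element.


  q = 3
  (t (q)) = t(3,) = 4
  q = 3
  (h (q)) = h(3,) = 2
  (f (t (q)) (h (q))) = f(4, 2) = 1
  (p (f (t (q)) (h (q)))) = p(1,) = 0

value = 0


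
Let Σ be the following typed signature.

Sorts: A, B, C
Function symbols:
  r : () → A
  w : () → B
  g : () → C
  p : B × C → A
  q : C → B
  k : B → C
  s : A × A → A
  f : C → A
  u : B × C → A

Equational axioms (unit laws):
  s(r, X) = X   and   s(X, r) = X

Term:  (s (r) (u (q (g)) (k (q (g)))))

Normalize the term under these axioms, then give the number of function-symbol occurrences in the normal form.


1. (s (r) (u (q (g)) (k (q (g)))))  →  (u (q (g)) (k (q (g))))
normal form: (u (q (g)) (k (q (g))))

size = 6


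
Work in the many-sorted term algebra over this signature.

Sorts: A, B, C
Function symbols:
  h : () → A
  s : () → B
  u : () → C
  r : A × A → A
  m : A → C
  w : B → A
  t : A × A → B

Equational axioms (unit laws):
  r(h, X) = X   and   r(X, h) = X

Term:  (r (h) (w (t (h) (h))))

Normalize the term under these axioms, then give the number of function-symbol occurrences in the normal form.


size = 4

1. (r (h) (w (t (h) (h))))  →  (w (t (h) (h)))
normal form: (w (t (h) (h)))


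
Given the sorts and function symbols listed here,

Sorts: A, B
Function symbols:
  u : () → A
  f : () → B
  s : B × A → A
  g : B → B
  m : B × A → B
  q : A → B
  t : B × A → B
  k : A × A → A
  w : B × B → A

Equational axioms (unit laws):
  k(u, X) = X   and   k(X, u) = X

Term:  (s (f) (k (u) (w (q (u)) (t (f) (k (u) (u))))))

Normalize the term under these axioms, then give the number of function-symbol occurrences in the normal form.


1. (s (f) (k (u) (w (q (u)) (t (f) (k (u) (u))))))  →  (s (f) (w (q (u)) (t (f) (k (u) (u)))))
2. (s (f) (w (q (u)) (t (f) (k (u) (u)))))  →  (s (f) (w (q (u)) (t (f) (u))))
normal form: (s (f) (w (q (u)) (t (f) (u))))

size = 8


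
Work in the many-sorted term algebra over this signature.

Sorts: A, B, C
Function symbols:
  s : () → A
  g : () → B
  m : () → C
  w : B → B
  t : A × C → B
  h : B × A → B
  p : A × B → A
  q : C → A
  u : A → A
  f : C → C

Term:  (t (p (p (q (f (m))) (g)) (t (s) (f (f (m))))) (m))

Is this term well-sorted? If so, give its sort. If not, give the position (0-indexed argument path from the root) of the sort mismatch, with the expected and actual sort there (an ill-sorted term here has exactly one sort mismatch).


well-sorted; sort = B

          (m) : C
        (f (m)) : C
      (q (f (m))) : A
      (g) : B
    (p (q (f (m))) (g)) : A
      (s) : A
          (m) : C
        (f (m)) : C
      (f (f (m))) : C
    (t (s) (f (f (m)))) : B
  (p (p (q (f (m))) (g)) (t (s) (f (f (m))))) : A
  (m) : C
(t (p (p (q (f (m))) (g)) (t (s) (f (f (m))))) (m)) : B


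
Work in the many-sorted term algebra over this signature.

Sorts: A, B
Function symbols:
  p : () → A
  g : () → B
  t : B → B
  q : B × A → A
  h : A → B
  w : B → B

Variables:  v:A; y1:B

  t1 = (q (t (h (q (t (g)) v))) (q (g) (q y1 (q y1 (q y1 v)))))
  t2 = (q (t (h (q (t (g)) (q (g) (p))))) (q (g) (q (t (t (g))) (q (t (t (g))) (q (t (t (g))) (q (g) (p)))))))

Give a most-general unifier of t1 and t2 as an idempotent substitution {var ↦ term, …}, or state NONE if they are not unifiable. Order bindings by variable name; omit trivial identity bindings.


{v ↦ (q (g) (p)), y1 ↦ (t (t (g)))}


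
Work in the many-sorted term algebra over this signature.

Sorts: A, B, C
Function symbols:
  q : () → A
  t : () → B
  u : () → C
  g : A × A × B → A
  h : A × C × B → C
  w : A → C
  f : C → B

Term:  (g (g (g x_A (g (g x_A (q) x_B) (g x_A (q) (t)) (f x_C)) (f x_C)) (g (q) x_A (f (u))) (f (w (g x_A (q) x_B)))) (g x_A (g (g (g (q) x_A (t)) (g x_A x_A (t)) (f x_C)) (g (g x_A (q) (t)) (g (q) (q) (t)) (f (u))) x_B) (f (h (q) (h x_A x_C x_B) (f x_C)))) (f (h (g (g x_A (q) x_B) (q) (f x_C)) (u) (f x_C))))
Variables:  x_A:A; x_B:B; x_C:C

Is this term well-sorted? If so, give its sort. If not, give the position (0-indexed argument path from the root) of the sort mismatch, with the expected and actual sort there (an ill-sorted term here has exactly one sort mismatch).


well-sorted; sort = A

      x_A : A
          x_A : A
          (q) : A
          x_B : B
        (g x_A (q) x_B) : A
          x_A : A
          (q) : A
          (t) : B
        (g x_A (q) (t)) : A
          x_C : C
        (f x_C) : B
      (g (g x_A (q) x_B) (g x_A (q) (t)) (f x_C)) : A
        x_C : C
      (f x_C) : B
    (g x_A (g (g x_A (q) x_B) (g x_A (q) (t)) (f x_C)) (f x_C)) : A
      (q) : A
      x_A : A
        (u) : C
      (f (u)) : B
    (g (q) x_A (f (u))) : A
          x_A : A
          (q) : A
          x_B : B
        (g x_A (q) x_B) : A
      (w (g x_A (q) x_B)) : C
    (f (w (g x_A (q) x_B))) : B
  (g (g x_A (g (g x_A (q) x_B) (g x_A (q) (t)) (f x_C)) (f x_C)) (g (q) x_A (f (u))) (f (w (g x_A (q) x_B)))) : A
    x_A : A
          (q) : A
          x_A : A
          (t) : B
        (g (q) x_A (t)) : A
          x_A : A
          x_A : A
          (t) : B
        (g x_A x_A (t)) : A
          x_C : C
        (f x_C) : B
      (g (g (q) x_A (t)) (g x_A x_A (t)) (f x_C)) : A
          x_A : A
          (q) : A
          (t) : B
        (g x_A (q) (t)) : A
          (q) : A
          (q) : A
          (t) : B
        (g (q) (q) (t)) : A
          (u) : C
        (f (u)) : B
      (g (g x_A (q) (t)) (g (q) (q) (t)) (f (u))) : A
      x_B : B
    (g (g (g (q) x_A (t)) (g x_A x_A (t)) (f x_C)) (g (g x_A (q) (t)) (g (q) (q) (t)) (f (u))) x_B) : A
        (q) : A
          x_A : A
          x_C : C
          x_B : B
        (h x_A x_C x_B) : C
          x_C : C
        (f x_C) : B
      (h (q) (h x_A x_C x_B) (f x_C)) : C
    (f (h (q) (h x_A x_C x_B) (f x_C))) : B
  (g x_A (g (g (g (q) x_A (t)) (g x_A x_A (t)) (f x_C)) (g (g x_A (q) (t)) (g (q) (q) (t)) (f (u))) x_B) (f (h (q) (h x_A x_C x_B) (f x_C)))) : A
          x_A : A
          (q) : A
          x_B : B
        (g x_A (q) x_B) : A
        (q) : A
          x_C : C
        (f x_C) : B
      (g (g x_A (q) x_B) (q) (f x_C)) : A
      (u) : C
        x_C : C
      (f x_C) : B
    (h (g (g x_A (q) x_B) (q) (f x_C)) (u) (f x_C)) : C
  (f (h (g (g x_A (q) x_B) (q) (f x_C)) (u) (f x_C))) : B
(g (g (g x_A (g (g x_A (q) x_B) (g x_A (q) (t)) (f x_C)) (f x_C)) (g (q) x_A (f (u))) (f (w (g x_A (q) x_B)))) (g x_A (g (g (g (q) x_A (t)) (g x_A x_A (t)) (f x_C)) (g (g x_A (q) (t)) (g (q) (q) (t)) (f (u))) x_B) (f (h (q) (h x_A x_C x_B) (f x_C)))) (f (h (g (g x_A (q) x_B) (q) (f x_C)) (u) (f x_C)))) : A


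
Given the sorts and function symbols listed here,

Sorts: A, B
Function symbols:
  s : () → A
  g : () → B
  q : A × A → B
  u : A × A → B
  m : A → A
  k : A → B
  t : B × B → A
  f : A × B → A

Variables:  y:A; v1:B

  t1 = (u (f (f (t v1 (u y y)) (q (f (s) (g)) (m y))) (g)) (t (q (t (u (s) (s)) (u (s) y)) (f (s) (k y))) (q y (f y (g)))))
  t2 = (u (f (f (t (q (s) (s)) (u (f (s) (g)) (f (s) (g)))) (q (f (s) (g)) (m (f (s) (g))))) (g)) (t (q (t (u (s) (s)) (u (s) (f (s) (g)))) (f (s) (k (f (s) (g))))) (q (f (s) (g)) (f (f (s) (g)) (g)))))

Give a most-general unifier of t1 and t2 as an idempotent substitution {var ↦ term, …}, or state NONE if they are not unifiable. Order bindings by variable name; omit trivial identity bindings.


{v1 ↦ (q (s) (s)), y ↦ (f (s) (g))}


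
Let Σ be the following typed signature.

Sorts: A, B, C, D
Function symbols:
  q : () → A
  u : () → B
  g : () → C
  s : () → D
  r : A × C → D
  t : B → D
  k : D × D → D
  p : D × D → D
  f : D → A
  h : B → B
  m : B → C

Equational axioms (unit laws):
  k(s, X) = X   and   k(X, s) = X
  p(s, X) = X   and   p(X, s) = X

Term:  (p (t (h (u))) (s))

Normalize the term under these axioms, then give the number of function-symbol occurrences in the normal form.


size = 3

1. (p (t (h (u))) (s))  →  (t (h (u)))
normal form: (t (h (u)))


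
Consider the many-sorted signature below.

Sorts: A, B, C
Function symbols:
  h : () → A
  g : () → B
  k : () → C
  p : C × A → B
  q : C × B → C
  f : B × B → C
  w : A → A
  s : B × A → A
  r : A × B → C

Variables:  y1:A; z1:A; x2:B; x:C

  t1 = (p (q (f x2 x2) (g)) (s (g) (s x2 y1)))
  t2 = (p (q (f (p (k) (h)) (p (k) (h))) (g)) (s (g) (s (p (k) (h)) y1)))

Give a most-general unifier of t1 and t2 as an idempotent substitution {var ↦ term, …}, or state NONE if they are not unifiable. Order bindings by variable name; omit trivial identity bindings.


{x2 ↦ (p (k) (h))}


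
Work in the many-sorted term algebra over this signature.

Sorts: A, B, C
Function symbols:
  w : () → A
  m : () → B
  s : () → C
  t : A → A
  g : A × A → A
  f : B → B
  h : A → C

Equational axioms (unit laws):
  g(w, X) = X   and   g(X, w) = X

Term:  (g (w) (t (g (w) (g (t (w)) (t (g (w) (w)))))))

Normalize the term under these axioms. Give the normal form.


normal form = (t (g (t (w)) (t (w))))

1. (g (w) (t (g (w) (g (t (w)) (t (g (w) (w)))))))  →  (t (g (w) (g (t (w)) (t (g (w) (w))))))
2. (t (g (w) (g (t (w)) (t (g (w) (w))))))  →  (t (g (t (w)) (t (g (w) (w)))))
3. (t (g (t (w)) (t (g (w) (w)))))  →  (t (g (t (w)) (t (w))))


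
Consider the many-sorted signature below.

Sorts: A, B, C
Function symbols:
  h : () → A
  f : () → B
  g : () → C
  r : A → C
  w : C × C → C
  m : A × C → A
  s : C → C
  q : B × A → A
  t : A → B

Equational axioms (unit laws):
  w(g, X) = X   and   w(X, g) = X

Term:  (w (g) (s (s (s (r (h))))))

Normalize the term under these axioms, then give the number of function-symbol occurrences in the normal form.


1. (w (g) (s (s (s (r (h))))))  →  (s (s (s (r (h)))))
normal form: (s (s (s (r (h)))))

size = 5


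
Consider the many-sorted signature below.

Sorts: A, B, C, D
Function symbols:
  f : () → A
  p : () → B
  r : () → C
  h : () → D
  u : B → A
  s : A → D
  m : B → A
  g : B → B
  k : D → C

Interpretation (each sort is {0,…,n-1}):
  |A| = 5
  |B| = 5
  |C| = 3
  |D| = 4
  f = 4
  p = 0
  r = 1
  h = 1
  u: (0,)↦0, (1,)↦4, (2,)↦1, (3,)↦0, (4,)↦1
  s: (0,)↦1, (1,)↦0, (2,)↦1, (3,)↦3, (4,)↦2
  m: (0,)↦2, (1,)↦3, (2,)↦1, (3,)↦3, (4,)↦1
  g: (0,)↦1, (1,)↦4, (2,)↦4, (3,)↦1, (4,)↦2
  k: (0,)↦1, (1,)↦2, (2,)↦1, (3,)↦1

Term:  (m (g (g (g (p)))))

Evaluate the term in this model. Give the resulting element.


  p = 0
  (g (p)) = g(0,) = 1
  (g (g (p))) = g(1,) = 4
  (g (g (g (p)))) = g(4,) = 2
  (m (g (g (g (p))))) = m(2,) = 1

value = 1


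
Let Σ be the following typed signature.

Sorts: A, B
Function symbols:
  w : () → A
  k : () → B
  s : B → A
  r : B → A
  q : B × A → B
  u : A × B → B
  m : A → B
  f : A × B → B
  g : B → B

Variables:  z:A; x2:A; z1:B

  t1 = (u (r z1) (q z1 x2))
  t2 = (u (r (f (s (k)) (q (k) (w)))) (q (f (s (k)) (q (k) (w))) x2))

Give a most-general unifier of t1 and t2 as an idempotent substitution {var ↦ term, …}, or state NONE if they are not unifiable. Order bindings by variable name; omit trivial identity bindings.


{z1 ↦ (f (s (k)) (q (k) (w)))}


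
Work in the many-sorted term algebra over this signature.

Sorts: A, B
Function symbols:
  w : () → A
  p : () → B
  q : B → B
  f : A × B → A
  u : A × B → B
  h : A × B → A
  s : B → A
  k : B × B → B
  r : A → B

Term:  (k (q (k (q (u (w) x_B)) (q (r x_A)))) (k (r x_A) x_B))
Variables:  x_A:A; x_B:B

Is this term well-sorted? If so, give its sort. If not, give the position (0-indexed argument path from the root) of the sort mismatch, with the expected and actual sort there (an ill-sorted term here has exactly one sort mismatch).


well-sorted; sort = B

          (w) : A
          x_B : B
        (u (w) x_B) : B
      (q (u (w) x_B)) : B
          x_A : A
        (r x_A) : B
      (q (r x_A)) : B
    (k (q (u (w) x_B)) (q (r x_A))) : B
  (q (k (q (u (w) x_B)) (q (r x_A)))) : B
      x_A : A
    (r x_A) : B
    x_B : B
  (k (r x_A) x_B) : B
(k (q (k (q (u (w) x_B)) (q (r x_A)))) (k (r x_A) x_B)) : B


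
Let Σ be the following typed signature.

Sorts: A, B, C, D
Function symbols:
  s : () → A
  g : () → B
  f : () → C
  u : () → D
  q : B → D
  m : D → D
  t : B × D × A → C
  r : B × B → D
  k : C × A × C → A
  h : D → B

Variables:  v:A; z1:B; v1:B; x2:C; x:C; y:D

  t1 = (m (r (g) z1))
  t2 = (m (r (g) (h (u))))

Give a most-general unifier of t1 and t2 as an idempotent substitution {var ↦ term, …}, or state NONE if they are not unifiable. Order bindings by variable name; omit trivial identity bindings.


{z1 ↦ (h (u))}


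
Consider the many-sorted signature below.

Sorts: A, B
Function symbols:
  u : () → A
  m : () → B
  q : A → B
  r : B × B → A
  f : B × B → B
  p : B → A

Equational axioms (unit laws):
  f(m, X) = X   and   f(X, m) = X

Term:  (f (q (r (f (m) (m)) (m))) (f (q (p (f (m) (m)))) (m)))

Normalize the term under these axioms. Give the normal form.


1. (f (q (r (f (m) (m)) (m))) (f (q (p (f (m) (m)))) (m)))  →  (f (q (r (m) (m))) (f (q (p (f (m) (m)))) (m)))
2. (f (q (r (m) (m))) (f (q (p (f (m) (m)))) (m)))  →  (f (q (r (m) (m))) (q (p (f (m) (m)))))
3. (f (q (r (m) (m))) (q (p (f (m) (m)))))  →  (f (q (r (m) (m))) (q (p (m))))

normal form = (f (q (r (m) (m))) (q (p (m))))
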